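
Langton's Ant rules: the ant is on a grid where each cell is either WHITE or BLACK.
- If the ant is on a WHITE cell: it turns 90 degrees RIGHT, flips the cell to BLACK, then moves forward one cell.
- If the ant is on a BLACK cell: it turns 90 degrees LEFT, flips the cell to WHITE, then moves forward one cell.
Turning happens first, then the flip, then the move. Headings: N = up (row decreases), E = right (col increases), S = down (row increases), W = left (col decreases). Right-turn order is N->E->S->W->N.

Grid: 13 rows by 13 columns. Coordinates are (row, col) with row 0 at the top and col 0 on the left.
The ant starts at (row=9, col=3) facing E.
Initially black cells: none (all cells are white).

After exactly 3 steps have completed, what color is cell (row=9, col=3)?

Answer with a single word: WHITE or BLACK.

Answer: BLACK

Derivation:
Step 1: on WHITE (9,3): turn R to S, flip to black, move to (10,3). |black|=1
Step 2: on WHITE (10,3): turn R to W, flip to black, move to (10,2). |black|=2
Step 3: on WHITE (10,2): turn R to N, flip to black, move to (9,2). |black|=3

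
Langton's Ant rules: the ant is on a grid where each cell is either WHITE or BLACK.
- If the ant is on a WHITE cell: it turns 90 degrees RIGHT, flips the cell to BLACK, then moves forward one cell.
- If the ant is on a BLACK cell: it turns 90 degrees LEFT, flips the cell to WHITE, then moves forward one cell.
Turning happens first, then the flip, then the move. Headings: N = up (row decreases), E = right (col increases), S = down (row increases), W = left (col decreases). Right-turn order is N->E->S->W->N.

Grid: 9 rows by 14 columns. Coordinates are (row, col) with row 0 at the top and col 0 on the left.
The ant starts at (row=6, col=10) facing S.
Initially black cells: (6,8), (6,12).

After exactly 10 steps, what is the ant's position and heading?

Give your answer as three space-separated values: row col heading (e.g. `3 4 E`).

Step 1: on WHITE (6,10): turn R to W, flip to black, move to (6,9). |black|=3
Step 2: on WHITE (6,9): turn R to N, flip to black, move to (5,9). |black|=4
Step 3: on WHITE (5,9): turn R to E, flip to black, move to (5,10). |black|=5
Step 4: on WHITE (5,10): turn R to S, flip to black, move to (6,10). |black|=6
Step 5: on BLACK (6,10): turn L to E, flip to white, move to (6,11). |black|=5
Step 6: on WHITE (6,11): turn R to S, flip to black, move to (7,11). |black|=6
Step 7: on WHITE (7,11): turn R to W, flip to black, move to (7,10). |black|=7
Step 8: on WHITE (7,10): turn R to N, flip to black, move to (6,10). |black|=8
Step 9: on WHITE (6,10): turn R to E, flip to black, move to (6,11). |black|=9
Step 10: on BLACK (6,11): turn L to N, flip to white, move to (5,11). |black|=8

Answer: 5 11 N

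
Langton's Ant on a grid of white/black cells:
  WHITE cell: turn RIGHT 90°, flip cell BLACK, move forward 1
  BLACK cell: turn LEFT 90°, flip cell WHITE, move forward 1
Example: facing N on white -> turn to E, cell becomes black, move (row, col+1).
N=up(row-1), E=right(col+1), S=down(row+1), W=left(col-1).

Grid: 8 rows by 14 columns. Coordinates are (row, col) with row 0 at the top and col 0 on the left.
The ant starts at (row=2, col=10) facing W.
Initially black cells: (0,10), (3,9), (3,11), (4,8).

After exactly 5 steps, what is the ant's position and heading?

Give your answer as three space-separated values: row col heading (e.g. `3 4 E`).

Step 1: on WHITE (2,10): turn R to N, flip to black, move to (1,10). |black|=5
Step 2: on WHITE (1,10): turn R to E, flip to black, move to (1,11). |black|=6
Step 3: on WHITE (1,11): turn R to S, flip to black, move to (2,11). |black|=7
Step 4: on WHITE (2,11): turn R to W, flip to black, move to (2,10). |black|=8
Step 5: on BLACK (2,10): turn L to S, flip to white, move to (3,10). |black|=7

Answer: 3 10 S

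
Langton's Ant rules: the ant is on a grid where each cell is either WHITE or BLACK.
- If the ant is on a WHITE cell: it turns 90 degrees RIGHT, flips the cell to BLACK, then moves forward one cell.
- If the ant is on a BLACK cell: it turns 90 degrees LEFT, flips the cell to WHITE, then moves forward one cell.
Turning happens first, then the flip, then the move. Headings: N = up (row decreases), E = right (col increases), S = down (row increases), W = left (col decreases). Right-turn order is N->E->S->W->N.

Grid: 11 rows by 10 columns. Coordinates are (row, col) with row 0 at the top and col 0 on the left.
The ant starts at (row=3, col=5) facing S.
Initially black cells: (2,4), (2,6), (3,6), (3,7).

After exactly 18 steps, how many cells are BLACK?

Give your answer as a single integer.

Answer: 8

Derivation:
Step 1: on WHITE (3,5): turn R to W, flip to black, move to (3,4). |black|=5
Step 2: on WHITE (3,4): turn R to N, flip to black, move to (2,4). |black|=6
Step 3: on BLACK (2,4): turn L to W, flip to white, move to (2,3). |black|=5
Step 4: on WHITE (2,3): turn R to N, flip to black, move to (1,3). |black|=6
Step 5: on WHITE (1,3): turn R to E, flip to black, move to (1,4). |black|=7
Step 6: on WHITE (1,4): turn R to S, flip to black, move to (2,4). |black|=8
Step 7: on WHITE (2,4): turn R to W, flip to black, move to (2,3). |black|=9
Step 8: on BLACK (2,3): turn L to S, flip to white, move to (3,3). |black|=8
Step 9: on WHITE (3,3): turn R to W, flip to black, move to (3,2). |black|=9
Step 10: on WHITE (3,2): turn R to N, flip to black, move to (2,2). |black|=10
Step 11: on WHITE (2,2): turn R to E, flip to black, move to (2,3). |black|=11
Step 12: on WHITE (2,3): turn R to S, flip to black, move to (3,3). |black|=12
Step 13: on BLACK (3,3): turn L to E, flip to white, move to (3,4). |black|=11
Step 14: on BLACK (3,4): turn L to N, flip to white, move to (2,4). |black|=10
Step 15: on BLACK (2,4): turn L to W, flip to white, move to (2,3). |black|=9
Step 16: on BLACK (2,3): turn L to S, flip to white, move to (3,3). |black|=8
Step 17: on WHITE (3,3): turn R to W, flip to black, move to (3,2). |black|=9
Step 18: on BLACK (3,2): turn L to S, flip to white, move to (4,2). |black|=8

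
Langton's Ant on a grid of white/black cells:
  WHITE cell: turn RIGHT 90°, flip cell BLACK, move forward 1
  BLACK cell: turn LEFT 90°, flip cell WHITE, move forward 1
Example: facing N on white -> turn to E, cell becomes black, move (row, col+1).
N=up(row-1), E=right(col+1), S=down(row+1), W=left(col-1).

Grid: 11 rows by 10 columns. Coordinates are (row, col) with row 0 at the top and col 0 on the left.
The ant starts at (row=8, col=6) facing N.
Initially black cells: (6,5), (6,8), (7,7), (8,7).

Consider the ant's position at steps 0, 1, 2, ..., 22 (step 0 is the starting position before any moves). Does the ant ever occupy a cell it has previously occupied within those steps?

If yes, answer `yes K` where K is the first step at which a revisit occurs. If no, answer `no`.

Answer: yes 6

Derivation:
Step 1: on WHITE (8,6): turn R to E, flip to black, move to (8,7). |black|=5 — new cell
Step 2: on BLACK (8,7): turn L to N, flip to white, move to (7,7). |black|=4 — new cell
Step 3: on BLACK (7,7): turn L to W, flip to white, move to (7,6). |black|=3 — new cell
Step 4: on WHITE (7,6): turn R to N, flip to black, move to (6,6). |black|=4 — new cell
Step 5: on WHITE (6,6): turn R to E, flip to black, move to (6,7). |black|=5 — new cell
Step 6: on WHITE (6,7): turn R to S, flip to black, move to (7,7). |black|=6 — REVISIT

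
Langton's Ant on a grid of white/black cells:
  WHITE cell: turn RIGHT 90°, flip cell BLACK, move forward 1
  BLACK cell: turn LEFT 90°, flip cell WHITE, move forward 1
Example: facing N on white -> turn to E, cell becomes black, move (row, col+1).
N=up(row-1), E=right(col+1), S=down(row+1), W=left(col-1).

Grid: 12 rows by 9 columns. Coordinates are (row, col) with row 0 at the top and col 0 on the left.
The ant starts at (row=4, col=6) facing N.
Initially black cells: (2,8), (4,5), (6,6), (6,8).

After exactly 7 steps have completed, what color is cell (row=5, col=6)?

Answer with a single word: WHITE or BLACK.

Step 1: on WHITE (4,6): turn R to E, flip to black, move to (4,7). |black|=5
Step 2: on WHITE (4,7): turn R to S, flip to black, move to (5,7). |black|=6
Step 3: on WHITE (5,7): turn R to W, flip to black, move to (5,6). |black|=7
Step 4: on WHITE (5,6): turn R to N, flip to black, move to (4,6). |black|=8
Step 5: on BLACK (4,6): turn L to W, flip to white, move to (4,5). |black|=7
Step 6: on BLACK (4,5): turn L to S, flip to white, move to (5,5). |black|=6
Step 7: on WHITE (5,5): turn R to W, flip to black, move to (5,4). |black|=7

Answer: BLACK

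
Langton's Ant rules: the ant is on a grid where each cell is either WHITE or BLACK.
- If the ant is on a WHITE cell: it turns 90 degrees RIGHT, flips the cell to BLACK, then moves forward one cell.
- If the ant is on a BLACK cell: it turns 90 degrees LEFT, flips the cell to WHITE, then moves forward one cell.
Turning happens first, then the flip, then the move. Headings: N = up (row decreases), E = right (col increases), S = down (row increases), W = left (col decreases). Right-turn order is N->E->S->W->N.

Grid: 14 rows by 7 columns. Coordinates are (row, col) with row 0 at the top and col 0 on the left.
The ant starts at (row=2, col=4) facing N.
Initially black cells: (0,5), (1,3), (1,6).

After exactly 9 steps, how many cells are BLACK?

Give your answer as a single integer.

Answer: 8

Derivation:
Step 1: on WHITE (2,4): turn R to E, flip to black, move to (2,5). |black|=4
Step 2: on WHITE (2,5): turn R to S, flip to black, move to (3,5). |black|=5
Step 3: on WHITE (3,5): turn R to W, flip to black, move to (3,4). |black|=6
Step 4: on WHITE (3,4): turn R to N, flip to black, move to (2,4). |black|=7
Step 5: on BLACK (2,4): turn L to W, flip to white, move to (2,3). |black|=6
Step 6: on WHITE (2,3): turn R to N, flip to black, move to (1,3). |black|=7
Step 7: on BLACK (1,3): turn L to W, flip to white, move to (1,2). |black|=6
Step 8: on WHITE (1,2): turn R to N, flip to black, move to (0,2). |black|=7
Step 9: on WHITE (0,2): turn R to E, flip to black, move to (0,3). |black|=8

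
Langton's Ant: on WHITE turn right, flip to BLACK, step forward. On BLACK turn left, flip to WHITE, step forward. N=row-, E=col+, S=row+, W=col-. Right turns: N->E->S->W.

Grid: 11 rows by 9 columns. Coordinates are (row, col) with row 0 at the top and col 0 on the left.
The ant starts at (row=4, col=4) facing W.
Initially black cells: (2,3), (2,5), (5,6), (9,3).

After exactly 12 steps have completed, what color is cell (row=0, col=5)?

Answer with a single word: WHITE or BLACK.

Step 1: on WHITE (4,4): turn R to N, flip to black, move to (3,4). |black|=5
Step 2: on WHITE (3,4): turn R to E, flip to black, move to (3,5). |black|=6
Step 3: on WHITE (3,5): turn R to S, flip to black, move to (4,5). |black|=7
Step 4: on WHITE (4,5): turn R to W, flip to black, move to (4,4). |black|=8
Step 5: on BLACK (4,4): turn L to S, flip to white, move to (5,4). |black|=7
Step 6: on WHITE (5,4): turn R to W, flip to black, move to (5,3). |black|=8
Step 7: on WHITE (5,3): turn R to N, flip to black, move to (4,3). |black|=9
Step 8: on WHITE (4,3): turn R to E, flip to black, move to (4,4). |black|=10
Step 9: on WHITE (4,4): turn R to S, flip to black, move to (5,4). |black|=11
Step 10: on BLACK (5,4): turn L to E, flip to white, move to (5,5). |black|=10
Step 11: on WHITE (5,5): turn R to S, flip to black, move to (6,5). |black|=11
Step 12: on WHITE (6,5): turn R to W, flip to black, move to (6,4). |black|=12

Answer: WHITE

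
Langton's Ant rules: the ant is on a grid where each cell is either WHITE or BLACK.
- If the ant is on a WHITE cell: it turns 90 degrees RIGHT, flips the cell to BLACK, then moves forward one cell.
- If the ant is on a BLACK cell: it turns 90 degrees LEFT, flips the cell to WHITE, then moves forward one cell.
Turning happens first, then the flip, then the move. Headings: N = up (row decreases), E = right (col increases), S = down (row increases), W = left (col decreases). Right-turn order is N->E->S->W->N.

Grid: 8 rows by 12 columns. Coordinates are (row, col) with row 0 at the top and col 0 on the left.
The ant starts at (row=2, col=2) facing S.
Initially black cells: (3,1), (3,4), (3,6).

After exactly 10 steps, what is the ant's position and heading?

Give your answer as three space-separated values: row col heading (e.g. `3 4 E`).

Step 1: on WHITE (2,2): turn R to W, flip to black, move to (2,1). |black|=4
Step 2: on WHITE (2,1): turn R to N, flip to black, move to (1,1). |black|=5
Step 3: on WHITE (1,1): turn R to E, flip to black, move to (1,2). |black|=6
Step 4: on WHITE (1,2): turn R to S, flip to black, move to (2,2). |black|=7
Step 5: on BLACK (2,2): turn L to E, flip to white, move to (2,3). |black|=6
Step 6: on WHITE (2,3): turn R to S, flip to black, move to (3,3). |black|=7
Step 7: on WHITE (3,3): turn R to W, flip to black, move to (3,2). |black|=8
Step 8: on WHITE (3,2): turn R to N, flip to black, move to (2,2). |black|=9
Step 9: on WHITE (2,2): turn R to E, flip to black, move to (2,3). |black|=10
Step 10: on BLACK (2,3): turn L to N, flip to white, move to (1,3). |black|=9

Answer: 1 3 N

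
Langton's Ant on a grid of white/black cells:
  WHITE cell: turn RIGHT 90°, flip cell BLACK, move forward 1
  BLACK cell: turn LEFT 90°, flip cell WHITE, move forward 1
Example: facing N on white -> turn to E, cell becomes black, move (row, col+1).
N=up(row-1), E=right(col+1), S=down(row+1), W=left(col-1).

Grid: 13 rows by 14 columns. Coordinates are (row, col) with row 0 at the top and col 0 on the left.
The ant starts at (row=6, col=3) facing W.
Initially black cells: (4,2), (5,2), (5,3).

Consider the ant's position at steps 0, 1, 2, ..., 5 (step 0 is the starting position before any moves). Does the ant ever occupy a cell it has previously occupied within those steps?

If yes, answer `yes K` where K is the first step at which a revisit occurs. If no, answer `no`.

Answer: no

Derivation:
Step 1: on WHITE (6,3): turn R to N, flip to black, move to (5,3). |black|=4 — new cell
Step 2: on BLACK (5,3): turn L to W, flip to white, move to (5,2). |black|=3 — new cell
Step 3: on BLACK (5,2): turn L to S, flip to white, move to (6,2). |black|=2 — new cell
Step 4: on WHITE (6,2): turn R to W, flip to black, move to (6,1). |black|=3 — new cell
Step 5: on WHITE (6,1): turn R to N, flip to black, move to (5,1). |black|=4 — new cell
No revisit within 5 steps.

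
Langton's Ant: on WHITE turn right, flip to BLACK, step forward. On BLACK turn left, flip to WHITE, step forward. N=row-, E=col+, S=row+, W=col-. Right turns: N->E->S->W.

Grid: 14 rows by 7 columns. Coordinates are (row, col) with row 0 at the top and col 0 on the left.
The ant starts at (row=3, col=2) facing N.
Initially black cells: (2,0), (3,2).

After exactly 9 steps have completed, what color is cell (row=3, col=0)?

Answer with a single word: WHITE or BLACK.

Step 1: on BLACK (3,2): turn L to W, flip to white, move to (3,1). |black|=1
Step 2: on WHITE (3,1): turn R to N, flip to black, move to (2,1). |black|=2
Step 3: on WHITE (2,1): turn R to E, flip to black, move to (2,2). |black|=3
Step 4: on WHITE (2,2): turn R to S, flip to black, move to (3,2). |black|=4
Step 5: on WHITE (3,2): turn R to W, flip to black, move to (3,1). |black|=5
Step 6: on BLACK (3,1): turn L to S, flip to white, move to (4,1). |black|=4
Step 7: on WHITE (4,1): turn R to W, flip to black, move to (4,0). |black|=5
Step 8: on WHITE (4,0): turn R to N, flip to black, move to (3,0). |black|=6
Step 9: on WHITE (3,0): turn R to E, flip to black, move to (3,1). |black|=7

Answer: BLACK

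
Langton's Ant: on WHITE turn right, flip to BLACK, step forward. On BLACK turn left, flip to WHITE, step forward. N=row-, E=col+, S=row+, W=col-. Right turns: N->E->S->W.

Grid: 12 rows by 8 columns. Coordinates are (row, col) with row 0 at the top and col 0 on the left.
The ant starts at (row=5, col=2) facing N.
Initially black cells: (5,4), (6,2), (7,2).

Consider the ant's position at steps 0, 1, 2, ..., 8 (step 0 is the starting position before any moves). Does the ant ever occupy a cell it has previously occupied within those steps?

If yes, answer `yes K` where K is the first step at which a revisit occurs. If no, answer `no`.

Answer: yes 8

Derivation:
Step 1: on WHITE (5,2): turn R to E, flip to black, move to (5,3). |black|=4 — new cell
Step 2: on WHITE (5,3): turn R to S, flip to black, move to (6,3). |black|=5 — new cell
Step 3: on WHITE (6,3): turn R to W, flip to black, move to (6,2). |black|=6 — new cell
Step 4: on BLACK (6,2): turn L to S, flip to white, move to (7,2). |black|=5 — new cell
Step 5: on BLACK (7,2): turn L to E, flip to white, move to (7,3). |black|=4 — new cell
Step 6: on WHITE (7,3): turn R to S, flip to black, move to (8,3). |black|=5 — new cell
Step 7: on WHITE (8,3): turn R to W, flip to black, move to (8,2). |black|=6 — new cell
Step 8: on WHITE (8,2): turn R to N, flip to black, move to (7,2). |black|=7 — REVISIT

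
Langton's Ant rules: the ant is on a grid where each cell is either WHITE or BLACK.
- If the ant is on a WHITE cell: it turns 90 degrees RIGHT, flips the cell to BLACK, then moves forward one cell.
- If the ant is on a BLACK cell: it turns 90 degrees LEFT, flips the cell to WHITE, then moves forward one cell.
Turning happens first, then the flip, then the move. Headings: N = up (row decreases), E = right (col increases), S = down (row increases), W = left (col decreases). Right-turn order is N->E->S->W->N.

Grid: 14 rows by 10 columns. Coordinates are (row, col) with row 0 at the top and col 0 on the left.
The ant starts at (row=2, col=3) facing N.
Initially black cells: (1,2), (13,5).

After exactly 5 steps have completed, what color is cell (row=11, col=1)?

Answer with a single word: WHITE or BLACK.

Answer: WHITE

Derivation:
Step 1: on WHITE (2,3): turn R to E, flip to black, move to (2,4). |black|=3
Step 2: on WHITE (2,4): turn R to S, flip to black, move to (3,4). |black|=4
Step 3: on WHITE (3,4): turn R to W, flip to black, move to (3,3). |black|=5
Step 4: on WHITE (3,3): turn R to N, flip to black, move to (2,3). |black|=6
Step 5: on BLACK (2,3): turn L to W, flip to white, move to (2,2). |black|=5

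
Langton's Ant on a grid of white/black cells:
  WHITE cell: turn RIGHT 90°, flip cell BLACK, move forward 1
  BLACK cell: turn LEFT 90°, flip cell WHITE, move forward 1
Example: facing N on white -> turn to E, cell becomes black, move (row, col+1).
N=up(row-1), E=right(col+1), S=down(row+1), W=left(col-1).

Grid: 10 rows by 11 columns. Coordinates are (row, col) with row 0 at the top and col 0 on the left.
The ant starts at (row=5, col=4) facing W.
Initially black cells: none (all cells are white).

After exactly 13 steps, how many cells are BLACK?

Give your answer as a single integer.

Answer: 9

Derivation:
Step 1: on WHITE (5,4): turn R to N, flip to black, move to (4,4). |black|=1
Step 2: on WHITE (4,4): turn R to E, flip to black, move to (4,5). |black|=2
Step 3: on WHITE (4,5): turn R to S, flip to black, move to (5,5). |black|=3
Step 4: on WHITE (5,5): turn R to W, flip to black, move to (5,4). |black|=4
Step 5: on BLACK (5,4): turn L to S, flip to white, move to (6,4). |black|=3
Step 6: on WHITE (6,4): turn R to W, flip to black, move to (6,3). |black|=4
Step 7: on WHITE (6,3): turn R to N, flip to black, move to (5,3). |black|=5
Step 8: on WHITE (5,3): turn R to E, flip to black, move to (5,4). |black|=6
Step 9: on WHITE (5,4): turn R to S, flip to black, move to (6,4). |black|=7
Step 10: on BLACK (6,4): turn L to E, flip to white, move to (6,5). |black|=6
Step 11: on WHITE (6,5): turn R to S, flip to black, move to (7,5). |black|=7
Step 12: on WHITE (7,5): turn R to W, flip to black, move to (7,4). |black|=8
Step 13: on WHITE (7,4): turn R to N, flip to black, move to (6,4). |black|=9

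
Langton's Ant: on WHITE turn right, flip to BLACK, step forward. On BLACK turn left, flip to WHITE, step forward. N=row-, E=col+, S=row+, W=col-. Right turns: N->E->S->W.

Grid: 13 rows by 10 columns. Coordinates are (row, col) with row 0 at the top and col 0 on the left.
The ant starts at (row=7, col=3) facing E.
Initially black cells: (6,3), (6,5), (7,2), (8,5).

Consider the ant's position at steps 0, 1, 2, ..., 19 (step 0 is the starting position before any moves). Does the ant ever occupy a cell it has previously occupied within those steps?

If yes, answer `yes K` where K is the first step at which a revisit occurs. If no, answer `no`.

Step 1: on WHITE (7,3): turn R to S, flip to black, move to (8,3). |black|=5 — new cell
Step 2: on WHITE (8,3): turn R to W, flip to black, move to (8,2). |black|=6 — new cell
Step 3: on WHITE (8,2): turn R to N, flip to black, move to (7,2). |black|=7 — new cell
Step 4: on BLACK (7,2): turn L to W, flip to white, move to (7,1). |black|=6 — new cell
Step 5: on WHITE (7,1): turn R to N, flip to black, move to (6,1). |black|=7 — new cell
Step 6: on WHITE (6,1): turn R to E, flip to black, move to (6,2). |black|=8 — new cell
Step 7: on WHITE (6,2): turn R to S, flip to black, move to (7,2). |black|=9 — REVISIT

Answer: yes 7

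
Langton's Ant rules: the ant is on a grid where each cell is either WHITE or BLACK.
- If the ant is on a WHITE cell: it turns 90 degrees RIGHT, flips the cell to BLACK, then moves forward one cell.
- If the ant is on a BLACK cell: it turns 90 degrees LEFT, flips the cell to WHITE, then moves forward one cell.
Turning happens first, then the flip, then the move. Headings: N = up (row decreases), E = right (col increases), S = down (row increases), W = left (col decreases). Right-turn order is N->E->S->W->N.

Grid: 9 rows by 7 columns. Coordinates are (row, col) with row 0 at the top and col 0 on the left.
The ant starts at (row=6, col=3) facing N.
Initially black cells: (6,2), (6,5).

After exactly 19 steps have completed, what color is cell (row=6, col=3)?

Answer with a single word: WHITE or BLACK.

Step 1: on WHITE (6,3): turn R to E, flip to black, move to (6,4). |black|=3
Step 2: on WHITE (6,4): turn R to S, flip to black, move to (7,4). |black|=4
Step 3: on WHITE (7,4): turn R to W, flip to black, move to (7,3). |black|=5
Step 4: on WHITE (7,3): turn R to N, flip to black, move to (6,3). |black|=6
Step 5: on BLACK (6,3): turn L to W, flip to white, move to (6,2). |black|=5
Step 6: on BLACK (6,2): turn L to S, flip to white, move to (7,2). |black|=4
Step 7: on WHITE (7,2): turn R to W, flip to black, move to (7,1). |black|=5
Step 8: on WHITE (7,1): turn R to N, flip to black, move to (6,1). |black|=6
Step 9: on WHITE (6,1): turn R to E, flip to black, move to (6,2). |black|=7
Step 10: on WHITE (6,2): turn R to S, flip to black, move to (7,2). |black|=8
Step 11: on BLACK (7,2): turn L to E, flip to white, move to (7,3). |black|=7
Step 12: on BLACK (7,3): turn L to N, flip to white, move to (6,3). |black|=6
Step 13: on WHITE (6,3): turn R to E, flip to black, move to (6,4). |black|=7
Step 14: on BLACK (6,4): turn L to N, flip to white, move to (5,4). |black|=6
Step 15: on WHITE (5,4): turn R to E, flip to black, move to (5,5). |black|=7
Step 16: on WHITE (5,5): turn R to S, flip to black, move to (6,5). |black|=8
Step 17: on BLACK (6,5): turn L to E, flip to white, move to (6,6). |black|=7
Step 18: on WHITE (6,6): turn R to S, flip to black, move to (7,6). |black|=8
Step 19: on WHITE (7,6): turn R to W, flip to black, move to (7,5). |black|=9

Answer: BLACK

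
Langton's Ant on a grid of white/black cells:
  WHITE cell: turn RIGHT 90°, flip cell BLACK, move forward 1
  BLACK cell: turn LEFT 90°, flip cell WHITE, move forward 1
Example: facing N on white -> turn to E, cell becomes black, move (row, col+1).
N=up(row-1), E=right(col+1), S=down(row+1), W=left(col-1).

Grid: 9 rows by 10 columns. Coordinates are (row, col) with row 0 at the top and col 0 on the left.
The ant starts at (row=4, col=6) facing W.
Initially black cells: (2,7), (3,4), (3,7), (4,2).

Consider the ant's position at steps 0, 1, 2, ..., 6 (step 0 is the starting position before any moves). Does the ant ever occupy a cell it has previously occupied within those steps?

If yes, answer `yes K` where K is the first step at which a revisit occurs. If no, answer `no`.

Answer: no

Derivation:
Step 1: on WHITE (4,6): turn R to N, flip to black, move to (3,6). |black|=5 — new cell
Step 2: on WHITE (3,6): turn R to E, flip to black, move to (3,7). |black|=6 — new cell
Step 3: on BLACK (3,7): turn L to N, flip to white, move to (2,7). |black|=5 — new cell
Step 4: on BLACK (2,7): turn L to W, flip to white, move to (2,6). |black|=4 — new cell
Step 5: on WHITE (2,6): turn R to N, flip to black, move to (1,6). |black|=5 — new cell
Step 6: on WHITE (1,6): turn R to E, flip to black, move to (1,7). |black|=6 — new cell
No revisit within 6 steps.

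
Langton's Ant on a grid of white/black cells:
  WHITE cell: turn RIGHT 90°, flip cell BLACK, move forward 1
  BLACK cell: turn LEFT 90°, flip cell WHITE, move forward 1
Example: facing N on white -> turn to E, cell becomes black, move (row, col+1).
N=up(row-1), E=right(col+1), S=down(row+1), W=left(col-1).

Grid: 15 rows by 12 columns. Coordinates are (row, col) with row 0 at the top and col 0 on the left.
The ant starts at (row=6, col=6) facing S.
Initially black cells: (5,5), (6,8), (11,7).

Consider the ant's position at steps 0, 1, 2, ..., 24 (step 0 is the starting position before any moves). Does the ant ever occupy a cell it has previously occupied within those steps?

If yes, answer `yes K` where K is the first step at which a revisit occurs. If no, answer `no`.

Answer: yes 6

Derivation:
Step 1: on WHITE (6,6): turn R to W, flip to black, move to (6,5). |black|=4 — new cell
Step 2: on WHITE (6,5): turn R to N, flip to black, move to (5,5). |black|=5 — new cell
Step 3: on BLACK (5,5): turn L to W, flip to white, move to (5,4). |black|=4 — new cell
Step 4: on WHITE (5,4): turn R to N, flip to black, move to (4,4). |black|=5 — new cell
Step 5: on WHITE (4,4): turn R to E, flip to black, move to (4,5). |black|=6 — new cell
Step 6: on WHITE (4,5): turn R to S, flip to black, move to (5,5). |black|=7 — REVISIT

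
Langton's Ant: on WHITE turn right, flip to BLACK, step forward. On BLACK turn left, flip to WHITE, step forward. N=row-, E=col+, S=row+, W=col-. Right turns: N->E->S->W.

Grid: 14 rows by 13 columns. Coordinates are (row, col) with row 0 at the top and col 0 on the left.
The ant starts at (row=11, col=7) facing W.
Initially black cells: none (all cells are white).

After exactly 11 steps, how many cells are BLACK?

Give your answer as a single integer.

Answer: 7

Derivation:
Step 1: on WHITE (11,7): turn R to N, flip to black, move to (10,7). |black|=1
Step 2: on WHITE (10,7): turn R to E, flip to black, move to (10,8). |black|=2
Step 3: on WHITE (10,8): turn R to S, flip to black, move to (11,8). |black|=3
Step 4: on WHITE (11,8): turn R to W, flip to black, move to (11,7). |black|=4
Step 5: on BLACK (11,7): turn L to S, flip to white, move to (12,7). |black|=3
Step 6: on WHITE (12,7): turn R to W, flip to black, move to (12,6). |black|=4
Step 7: on WHITE (12,6): turn R to N, flip to black, move to (11,6). |black|=5
Step 8: on WHITE (11,6): turn R to E, flip to black, move to (11,7). |black|=6
Step 9: on WHITE (11,7): turn R to S, flip to black, move to (12,7). |black|=7
Step 10: on BLACK (12,7): turn L to E, flip to white, move to (12,8). |black|=6
Step 11: on WHITE (12,8): turn R to S, flip to black, move to (13,8). |black|=7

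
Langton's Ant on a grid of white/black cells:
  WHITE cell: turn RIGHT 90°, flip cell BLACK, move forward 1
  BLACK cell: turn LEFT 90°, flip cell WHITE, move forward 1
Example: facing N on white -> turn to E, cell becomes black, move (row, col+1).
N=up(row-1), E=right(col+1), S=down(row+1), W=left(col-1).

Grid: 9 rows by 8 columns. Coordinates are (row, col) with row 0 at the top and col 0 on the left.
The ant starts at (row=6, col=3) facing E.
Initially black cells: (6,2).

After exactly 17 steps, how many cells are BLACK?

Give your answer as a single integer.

Answer: 6

Derivation:
Step 1: on WHITE (6,3): turn R to S, flip to black, move to (7,3). |black|=2
Step 2: on WHITE (7,3): turn R to W, flip to black, move to (7,2). |black|=3
Step 3: on WHITE (7,2): turn R to N, flip to black, move to (6,2). |black|=4
Step 4: on BLACK (6,2): turn L to W, flip to white, move to (6,1). |black|=3
Step 5: on WHITE (6,1): turn R to N, flip to black, move to (5,1). |black|=4
Step 6: on WHITE (5,1): turn R to E, flip to black, move to (5,2). |black|=5
Step 7: on WHITE (5,2): turn R to S, flip to black, move to (6,2). |black|=6
Step 8: on WHITE (6,2): turn R to W, flip to black, move to (6,1). |black|=7
Step 9: on BLACK (6,1): turn L to S, flip to white, move to (7,1). |black|=6
Step 10: on WHITE (7,1): turn R to W, flip to black, move to (7,0). |black|=7
Step 11: on WHITE (7,0): turn R to N, flip to black, move to (6,0). |black|=8
Step 12: on WHITE (6,0): turn R to E, flip to black, move to (6,1). |black|=9
Step 13: on WHITE (6,1): turn R to S, flip to black, move to (7,1). |black|=10
Step 14: on BLACK (7,1): turn L to E, flip to white, move to (7,2). |black|=9
Step 15: on BLACK (7,2): turn L to N, flip to white, move to (6,2). |black|=8
Step 16: on BLACK (6,2): turn L to W, flip to white, move to (6,1). |black|=7
Step 17: on BLACK (6,1): turn L to S, flip to white, move to (7,1). |black|=6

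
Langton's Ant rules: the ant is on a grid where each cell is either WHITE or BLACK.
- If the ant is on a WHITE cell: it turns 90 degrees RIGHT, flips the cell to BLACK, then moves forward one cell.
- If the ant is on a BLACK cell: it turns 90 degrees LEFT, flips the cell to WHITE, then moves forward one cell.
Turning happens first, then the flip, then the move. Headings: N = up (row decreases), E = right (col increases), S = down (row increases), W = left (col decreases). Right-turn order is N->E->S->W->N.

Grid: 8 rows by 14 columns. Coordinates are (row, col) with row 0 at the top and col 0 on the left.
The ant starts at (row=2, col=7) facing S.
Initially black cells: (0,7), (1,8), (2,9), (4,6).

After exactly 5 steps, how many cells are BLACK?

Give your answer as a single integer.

Step 1: on WHITE (2,7): turn R to W, flip to black, move to (2,6). |black|=5
Step 2: on WHITE (2,6): turn R to N, flip to black, move to (1,6). |black|=6
Step 3: on WHITE (1,6): turn R to E, flip to black, move to (1,7). |black|=7
Step 4: on WHITE (1,7): turn R to S, flip to black, move to (2,7). |black|=8
Step 5: on BLACK (2,7): turn L to E, flip to white, move to (2,8). |black|=7

Answer: 7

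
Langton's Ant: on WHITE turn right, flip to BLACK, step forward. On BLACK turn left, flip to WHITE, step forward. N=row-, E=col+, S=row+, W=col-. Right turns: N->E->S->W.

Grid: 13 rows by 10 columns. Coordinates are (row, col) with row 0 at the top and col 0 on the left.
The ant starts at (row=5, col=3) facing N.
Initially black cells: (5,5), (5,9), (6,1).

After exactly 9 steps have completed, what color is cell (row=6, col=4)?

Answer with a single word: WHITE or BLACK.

Step 1: on WHITE (5,3): turn R to E, flip to black, move to (5,4). |black|=4
Step 2: on WHITE (5,4): turn R to S, flip to black, move to (6,4). |black|=5
Step 3: on WHITE (6,4): turn R to W, flip to black, move to (6,3). |black|=6
Step 4: on WHITE (6,3): turn R to N, flip to black, move to (5,3). |black|=7
Step 5: on BLACK (5,3): turn L to W, flip to white, move to (5,2). |black|=6
Step 6: on WHITE (5,2): turn R to N, flip to black, move to (4,2). |black|=7
Step 7: on WHITE (4,2): turn R to E, flip to black, move to (4,3). |black|=8
Step 8: on WHITE (4,3): turn R to S, flip to black, move to (5,3). |black|=9
Step 9: on WHITE (5,3): turn R to W, flip to black, move to (5,2). |black|=10

Answer: BLACK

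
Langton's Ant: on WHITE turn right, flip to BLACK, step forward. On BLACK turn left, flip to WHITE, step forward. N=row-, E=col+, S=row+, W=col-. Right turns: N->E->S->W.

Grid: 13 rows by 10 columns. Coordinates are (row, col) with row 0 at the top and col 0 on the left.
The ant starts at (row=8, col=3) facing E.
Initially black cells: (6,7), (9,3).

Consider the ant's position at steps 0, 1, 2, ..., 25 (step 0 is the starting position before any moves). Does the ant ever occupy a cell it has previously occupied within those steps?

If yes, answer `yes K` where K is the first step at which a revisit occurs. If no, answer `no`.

Step 1: on WHITE (8,3): turn R to S, flip to black, move to (9,3). |black|=3 — new cell
Step 2: on BLACK (9,3): turn L to E, flip to white, move to (9,4). |black|=2 — new cell
Step 3: on WHITE (9,4): turn R to S, flip to black, move to (10,4). |black|=3 — new cell
Step 4: on WHITE (10,4): turn R to W, flip to black, move to (10,3). |black|=4 — new cell
Step 5: on WHITE (10,3): turn R to N, flip to black, move to (9,3). |black|=5 — REVISIT

Answer: yes 5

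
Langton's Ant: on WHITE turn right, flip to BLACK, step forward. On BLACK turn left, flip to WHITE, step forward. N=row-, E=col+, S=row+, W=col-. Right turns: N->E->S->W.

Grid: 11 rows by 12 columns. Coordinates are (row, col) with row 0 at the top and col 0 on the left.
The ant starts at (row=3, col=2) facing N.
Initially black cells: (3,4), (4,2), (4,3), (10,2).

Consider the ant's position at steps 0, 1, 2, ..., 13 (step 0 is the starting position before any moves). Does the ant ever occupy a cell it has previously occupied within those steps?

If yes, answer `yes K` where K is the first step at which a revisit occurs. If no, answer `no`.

Step 1: on WHITE (3,2): turn R to E, flip to black, move to (3,3). |black|=5 — new cell
Step 2: on WHITE (3,3): turn R to S, flip to black, move to (4,3). |black|=6 — new cell
Step 3: on BLACK (4,3): turn L to E, flip to white, move to (4,4). |black|=5 — new cell
Step 4: on WHITE (4,4): turn R to S, flip to black, move to (5,4). |black|=6 — new cell
Step 5: on WHITE (5,4): turn R to W, flip to black, move to (5,3). |black|=7 — new cell
Step 6: on WHITE (5,3): turn R to N, flip to black, move to (4,3). |black|=8 — REVISIT

Answer: yes 6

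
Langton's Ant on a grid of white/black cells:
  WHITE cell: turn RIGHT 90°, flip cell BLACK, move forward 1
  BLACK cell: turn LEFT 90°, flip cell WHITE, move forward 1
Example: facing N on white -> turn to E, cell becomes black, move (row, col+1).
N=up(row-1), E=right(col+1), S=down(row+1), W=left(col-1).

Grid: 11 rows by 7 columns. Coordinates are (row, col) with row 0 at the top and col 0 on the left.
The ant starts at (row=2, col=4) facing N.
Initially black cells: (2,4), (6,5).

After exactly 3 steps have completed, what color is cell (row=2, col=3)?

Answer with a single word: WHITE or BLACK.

Step 1: on BLACK (2,4): turn L to W, flip to white, move to (2,3). |black|=1
Step 2: on WHITE (2,3): turn R to N, flip to black, move to (1,3). |black|=2
Step 3: on WHITE (1,3): turn R to E, flip to black, move to (1,4). |black|=3

Answer: BLACK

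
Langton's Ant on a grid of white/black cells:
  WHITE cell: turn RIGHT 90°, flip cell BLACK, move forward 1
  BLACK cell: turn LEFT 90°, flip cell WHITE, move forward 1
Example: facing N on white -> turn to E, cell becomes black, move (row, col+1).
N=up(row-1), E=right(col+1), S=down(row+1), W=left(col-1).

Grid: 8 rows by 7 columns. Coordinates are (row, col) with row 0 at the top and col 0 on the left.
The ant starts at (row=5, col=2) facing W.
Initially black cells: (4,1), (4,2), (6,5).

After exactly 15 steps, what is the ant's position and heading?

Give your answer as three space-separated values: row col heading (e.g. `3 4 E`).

Step 1: on WHITE (5,2): turn R to N, flip to black, move to (4,2). |black|=4
Step 2: on BLACK (4,2): turn L to W, flip to white, move to (4,1). |black|=3
Step 3: on BLACK (4,1): turn L to S, flip to white, move to (5,1). |black|=2
Step 4: on WHITE (5,1): turn R to W, flip to black, move to (5,0). |black|=3
Step 5: on WHITE (5,0): turn R to N, flip to black, move to (4,0). |black|=4
Step 6: on WHITE (4,0): turn R to E, flip to black, move to (4,1). |black|=5
Step 7: on WHITE (4,1): turn R to S, flip to black, move to (5,1). |black|=6
Step 8: on BLACK (5,1): turn L to E, flip to white, move to (5,2). |black|=5
Step 9: on BLACK (5,2): turn L to N, flip to white, move to (4,2). |black|=4
Step 10: on WHITE (4,2): turn R to E, flip to black, move to (4,3). |black|=5
Step 11: on WHITE (4,3): turn R to S, flip to black, move to (5,3). |black|=6
Step 12: on WHITE (5,3): turn R to W, flip to black, move to (5,2). |black|=7
Step 13: on WHITE (5,2): turn R to N, flip to black, move to (4,2). |black|=8
Step 14: on BLACK (4,2): turn L to W, flip to white, move to (4,1). |black|=7
Step 15: on BLACK (4,1): turn L to S, flip to white, move to (5,1). |black|=6

Answer: 5 1 S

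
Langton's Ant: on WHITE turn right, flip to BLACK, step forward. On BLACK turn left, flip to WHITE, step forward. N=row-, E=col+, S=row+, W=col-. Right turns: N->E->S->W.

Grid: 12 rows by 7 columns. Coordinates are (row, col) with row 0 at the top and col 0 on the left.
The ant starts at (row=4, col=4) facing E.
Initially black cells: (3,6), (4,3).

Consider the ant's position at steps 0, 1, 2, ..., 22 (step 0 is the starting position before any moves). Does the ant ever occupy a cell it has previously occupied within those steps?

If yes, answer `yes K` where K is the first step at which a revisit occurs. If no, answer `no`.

Step 1: on WHITE (4,4): turn R to S, flip to black, move to (5,4). |black|=3 — new cell
Step 2: on WHITE (5,4): turn R to W, flip to black, move to (5,3). |black|=4 — new cell
Step 3: on WHITE (5,3): turn R to N, flip to black, move to (4,3). |black|=5 — new cell
Step 4: on BLACK (4,3): turn L to W, flip to white, move to (4,2). |black|=4 — new cell
Step 5: on WHITE (4,2): turn R to N, flip to black, move to (3,2). |black|=5 — new cell
Step 6: on WHITE (3,2): turn R to E, flip to black, move to (3,3). |black|=6 — new cell
Step 7: on WHITE (3,3): turn R to S, flip to black, move to (4,3). |black|=7 — REVISIT

Answer: yes 7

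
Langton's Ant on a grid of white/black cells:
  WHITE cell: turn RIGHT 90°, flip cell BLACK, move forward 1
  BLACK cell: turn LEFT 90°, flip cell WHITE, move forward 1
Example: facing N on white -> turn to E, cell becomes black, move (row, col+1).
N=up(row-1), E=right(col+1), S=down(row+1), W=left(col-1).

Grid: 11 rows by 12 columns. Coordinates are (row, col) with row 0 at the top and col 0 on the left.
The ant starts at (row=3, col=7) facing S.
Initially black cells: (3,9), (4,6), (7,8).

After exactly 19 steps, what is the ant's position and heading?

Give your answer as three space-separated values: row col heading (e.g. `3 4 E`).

Step 1: on WHITE (3,7): turn R to W, flip to black, move to (3,6). |black|=4
Step 2: on WHITE (3,6): turn R to N, flip to black, move to (2,6). |black|=5
Step 3: on WHITE (2,6): turn R to E, flip to black, move to (2,7). |black|=6
Step 4: on WHITE (2,7): turn R to S, flip to black, move to (3,7). |black|=7
Step 5: on BLACK (3,7): turn L to E, flip to white, move to (3,8). |black|=6
Step 6: on WHITE (3,8): turn R to S, flip to black, move to (4,8). |black|=7
Step 7: on WHITE (4,8): turn R to W, flip to black, move to (4,7). |black|=8
Step 8: on WHITE (4,7): turn R to N, flip to black, move to (3,7). |black|=9
Step 9: on WHITE (3,7): turn R to E, flip to black, move to (3,8). |black|=10
Step 10: on BLACK (3,8): turn L to N, flip to white, move to (2,8). |black|=9
Step 11: on WHITE (2,8): turn R to E, flip to black, move to (2,9). |black|=10
Step 12: on WHITE (2,9): turn R to S, flip to black, move to (3,9). |black|=11
Step 13: on BLACK (3,9): turn L to E, flip to white, move to (3,10). |black|=10
Step 14: on WHITE (3,10): turn R to S, flip to black, move to (4,10). |black|=11
Step 15: on WHITE (4,10): turn R to W, flip to black, move to (4,9). |black|=12
Step 16: on WHITE (4,9): turn R to N, flip to black, move to (3,9). |black|=13
Step 17: on WHITE (3,9): turn R to E, flip to black, move to (3,10). |black|=14
Step 18: on BLACK (3,10): turn L to N, flip to white, move to (2,10). |black|=13
Step 19: on WHITE (2,10): turn R to E, flip to black, move to (2,11). |black|=14

Answer: 2 11 E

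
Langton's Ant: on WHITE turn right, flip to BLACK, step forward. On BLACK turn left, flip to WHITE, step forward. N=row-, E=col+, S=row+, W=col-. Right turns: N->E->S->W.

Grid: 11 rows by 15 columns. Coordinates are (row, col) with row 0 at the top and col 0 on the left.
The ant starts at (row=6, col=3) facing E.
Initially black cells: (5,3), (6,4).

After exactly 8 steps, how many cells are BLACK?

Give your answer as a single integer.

Step 1: on WHITE (6,3): turn R to S, flip to black, move to (7,3). |black|=3
Step 2: on WHITE (7,3): turn R to W, flip to black, move to (7,2). |black|=4
Step 3: on WHITE (7,2): turn R to N, flip to black, move to (6,2). |black|=5
Step 4: on WHITE (6,2): turn R to E, flip to black, move to (6,3). |black|=6
Step 5: on BLACK (6,3): turn L to N, flip to white, move to (5,3). |black|=5
Step 6: on BLACK (5,3): turn L to W, flip to white, move to (5,2). |black|=4
Step 7: on WHITE (5,2): turn R to N, flip to black, move to (4,2). |black|=5
Step 8: on WHITE (4,2): turn R to E, flip to black, move to (4,3). |black|=6

Answer: 6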